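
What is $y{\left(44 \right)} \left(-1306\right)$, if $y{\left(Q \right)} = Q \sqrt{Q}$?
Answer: $- 114928 \sqrt{11} \approx -3.8117 \cdot 10^{5}$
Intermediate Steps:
$y{\left(Q \right)} = Q^{\frac{3}{2}}$
$y{\left(44 \right)} \left(-1306\right) = 44^{\frac{3}{2}} \left(-1306\right) = 88 \sqrt{11} \left(-1306\right) = - 114928 \sqrt{11}$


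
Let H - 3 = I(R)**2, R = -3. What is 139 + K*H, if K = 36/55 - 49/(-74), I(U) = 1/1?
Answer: 293583/2035 ≈ 144.27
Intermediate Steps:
I(U) = 1
K = 5359/4070 (K = 36*(1/55) - 49*(-1/74) = 36/55 + 49/74 = 5359/4070 ≈ 1.3167)
H = 4 (H = 3 + 1**2 = 3 + 1 = 4)
139 + K*H = 139 + (5359/4070)*4 = 139 + 10718/2035 = 293583/2035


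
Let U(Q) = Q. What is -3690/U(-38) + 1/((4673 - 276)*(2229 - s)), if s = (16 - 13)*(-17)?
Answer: 973495801/10025160 ≈ 97.105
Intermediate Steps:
s = -51 (s = 3*(-17) = -51)
-3690/U(-38) + 1/((4673 - 276)*(2229 - s)) = -3690/(-38) + 1/((4673 - 276)*(2229 - 1*(-51))) = -3690*(-1/38) + 1/(4397*(2229 + 51)) = 1845/19 + (1/4397)/2280 = 1845/19 + (1/4397)*(1/2280) = 1845/19 + 1/10025160 = 973495801/10025160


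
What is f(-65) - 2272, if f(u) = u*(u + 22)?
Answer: 523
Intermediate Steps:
f(u) = u*(22 + u)
f(-65) - 2272 = -65*(22 - 65) - 2272 = -65*(-43) - 2272 = 2795 - 2272 = 523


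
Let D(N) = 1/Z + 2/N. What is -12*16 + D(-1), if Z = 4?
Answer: -775/4 ≈ -193.75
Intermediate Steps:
D(N) = 1/4 + 2/N
-12*16 + D(-1) = -12*16 + (1/4)*(8 - 1)/(-1) = -192 + (1/4)*(-1)*7 = -192 - 7/4 = -775/4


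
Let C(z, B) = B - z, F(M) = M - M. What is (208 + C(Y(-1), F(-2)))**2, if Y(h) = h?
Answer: 43681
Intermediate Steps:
F(M) = 0
(208 + C(Y(-1), F(-2)))**2 = (208 + (0 - 1*(-1)))**2 = (208 + (0 + 1))**2 = (208 + 1)**2 = 209**2 = 43681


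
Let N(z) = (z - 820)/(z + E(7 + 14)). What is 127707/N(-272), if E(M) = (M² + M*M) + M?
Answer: -26861039/364 ≈ -73794.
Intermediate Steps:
E(M) = M + 2*M² (E(M) = (M² + M²) + M = 2*M² + M = M + 2*M²)
N(z) = (-820 + z)/(903 + z) (N(z) = (z - 820)/(z + (7 + 14)*(1 + 2*(7 + 14))) = (-820 + z)/(z + 21*(1 + 2*21)) = (-820 + z)/(z + 21*(1 + 42)) = (-820 + z)/(z + 21*43) = (-820 + z)/(z + 903) = (-820 + z)/(903 + z))
127707/N(-272) = 127707/(((-820 - 272)/(903 - 272))) = 127707/((-1092/631)) = 127707/(((1/631)*(-1092))) = 127707/(-1092/631) = 127707*(-631/1092) = -26861039/364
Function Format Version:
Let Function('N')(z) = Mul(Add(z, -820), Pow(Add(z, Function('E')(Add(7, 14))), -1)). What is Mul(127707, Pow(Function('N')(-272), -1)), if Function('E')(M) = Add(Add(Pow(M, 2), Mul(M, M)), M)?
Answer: Rational(-26861039, 364) ≈ -73794.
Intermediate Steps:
Function('E')(M) = Add(M, Mul(2, Pow(M, 2))) (Function('E')(M) = Add(Add(Pow(M, 2), Pow(M, 2)), M) = Add(Mul(2, Pow(M, 2)), M) = Add(M, Mul(2, Pow(M, 2))))
Function('N')(z) = Mul(Pow(Add(903, z), -1), Add(-820, z)) (Function('N')(z) = Mul(Add(z, -820), Pow(Add(z, Mul(Add(7, 14), Add(1, Mul(2, Add(7, 14))))), -1)) = Mul(Add(-820, z), Pow(Add(z, Mul(21, Add(1, Mul(2, 21)))), -1)) = Mul(Add(-820, z), Pow(Add(z, Mul(21, Add(1, 42))), -1)) = Mul(Add(-820, z), Pow(Add(z, Mul(21, 43)), -1)) = Mul(Add(-820, z), Pow(Add(z, 903), -1)) = Mul(Add(-820, z), Pow(Add(903, z), -1)) = Mul(Pow(Add(903, z), -1), Add(-820, z)))
Mul(127707, Pow(Function('N')(-272), -1)) = Mul(127707, Pow(Mul(Pow(Add(903, -272), -1), Add(-820, -272)), -1)) = Mul(127707, Pow(Mul(Pow(631, -1), -1092), -1)) = Mul(127707, Pow(Mul(Rational(1, 631), -1092), -1)) = Mul(127707, Pow(Rational(-1092, 631), -1)) = Mul(127707, Rational(-631, 1092)) = Rational(-26861039, 364)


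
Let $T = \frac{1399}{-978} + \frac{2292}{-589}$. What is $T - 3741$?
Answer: $- \frac{2158038709}{576042} \approx -3746.3$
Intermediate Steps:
$T = - \frac{3065587}{576042}$ ($T = 1399 \left(- \frac{1}{978}\right) + 2292 \left(- \frac{1}{589}\right) = - \frac{1399}{978} - \frac{2292}{589} = - \frac{3065587}{576042} \approx -5.3218$)
$T - 3741 = - \frac{3065587}{576042} - 3741 = - \frac{2158038709}{576042}$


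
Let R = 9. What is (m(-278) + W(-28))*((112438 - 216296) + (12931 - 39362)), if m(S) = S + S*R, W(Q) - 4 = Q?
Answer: 365330356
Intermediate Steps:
W(Q) = 4 + Q
m(S) = 10*S (m(S) = S + S*9 = S + 9*S = 10*S)
(m(-278) + W(-28))*((112438 - 216296) + (12931 - 39362)) = (10*(-278) + (4 - 28))*((112438 - 216296) + (12931 - 39362)) = (-2780 - 24)*(-103858 - 26431) = -2804*(-130289) = 365330356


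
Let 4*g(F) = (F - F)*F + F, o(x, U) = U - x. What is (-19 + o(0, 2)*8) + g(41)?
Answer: 29/4 ≈ 7.2500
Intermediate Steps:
g(F) = F/4 (g(F) = ((F - F)*F + F)/4 = (0*F + F)/4 = (0 + F)/4 = F/4)
(-19 + o(0, 2)*8) + g(41) = (-19 + (2 - 1*0)*8) + (1/4)*41 = (-19 + (2 + 0)*8) + 41/4 = (-19 + 2*8) + 41/4 = (-19 + 16) + 41/4 = -3 + 41/4 = 29/4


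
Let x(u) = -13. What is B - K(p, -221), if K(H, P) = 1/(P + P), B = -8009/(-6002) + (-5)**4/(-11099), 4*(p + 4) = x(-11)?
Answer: 9424694880/7361089879 ≈ 1.2803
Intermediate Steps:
p = -29/4 (p = -4 + (1/4)*(-13) = -4 - 13/4 = -29/4 ≈ -7.2500)
B = 85140641/66616198 (B = -8009*(-1/6002) + 625*(-1/11099) = 8009/6002 - 625/11099 = 85140641/66616198 ≈ 1.2781)
K(H, P) = 1/(2*P)
B - K(p, -221) = 85140641/66616198 - 1/(2*(-221)) = 85140641/66616198 - (-1)/(2*221) = 85140641/66616198 - 1*(-1/442) = 85140641/66616198 + 1/442 = 9424694880/7361089879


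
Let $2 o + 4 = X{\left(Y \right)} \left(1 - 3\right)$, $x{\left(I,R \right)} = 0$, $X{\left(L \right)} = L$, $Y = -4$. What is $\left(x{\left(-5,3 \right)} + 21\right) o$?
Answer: $42$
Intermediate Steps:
$o = 2$ ($o = -2 + \frac{\left(-4\right) \left(1 - 3\right)}{2} = -2 + \frac{\left(-4\right) \left(-2\right)}{2} = -2 + \frac{1}{2} \cdot 8 = -2 + 4 = 2$)
$\left(x{\left(-5,3 \right)} + 21\right) o = \left(0 + 21\right) 2 = 21 \cdot 2 = 42$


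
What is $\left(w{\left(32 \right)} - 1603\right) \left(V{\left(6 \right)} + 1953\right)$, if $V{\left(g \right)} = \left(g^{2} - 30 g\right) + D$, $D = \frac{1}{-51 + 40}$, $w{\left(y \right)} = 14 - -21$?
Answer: $- \frac{31200064}{11} \approx -2.8364 \cdot 10^{6}$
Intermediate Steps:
$w{\left(y \right)} = 35$ ($w{\left(y \right)} = 14 + 21 = 35$)
$D = - \frac{1}{11}$ ($D = \frac{1}{-11} = - \frac{1}{11} \approx -0.090909$)
$V{\left(g \right)} = - \frac{1}{11} + g^{2} - 30 g$ ($V{\left(g \right)} = \left(g^{2} - 30 g\right) - \frac{1}{11} = - \frac{1}{11} + g^{2} - 30 g$)
$\left(w{\left(32 \right)} - 1603\right) \left(V{\left(6 \right)} + 1953\right) = \left(35 - 1603\right) \left(\left(- \frac{1}{11} + 6^{2} - 180\right) + 1953\right) = - 1568 \left(\left(- \frac{1}{11} + 36 - 180\right) + 1953\right) = - 1568 \left(- \frac{1585}{11} + 1953\right) = \left(-1568\right) \frac{19898}{11} = - \frac{31200064}{11}$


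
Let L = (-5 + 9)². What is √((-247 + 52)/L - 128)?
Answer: I*√2243/4 ≈ 11.84*I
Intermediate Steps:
L = 16 (L = 4² = 16)
√((-247 + 52)/L - 128) = √((-247 + 52)/16 - 128) = √(-195*1/16 - 128) = √(-195/16 - 128) = √(-2243/16) = I*√2243/4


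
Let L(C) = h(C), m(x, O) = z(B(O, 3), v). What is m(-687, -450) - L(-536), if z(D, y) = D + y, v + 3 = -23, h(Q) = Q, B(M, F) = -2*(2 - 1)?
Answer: 508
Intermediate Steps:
B(M, F) = -2 (B(M, F) = -2*1 = -2)
v = -26 (v = -3 - 23 = -26)
m(x, O) = -28 (m(x, O) = -2 - 26 = -28)
L(C) = C
m(-687, -450) - L(-536) = -28 - 1*(-536) = -28 + 536 = 508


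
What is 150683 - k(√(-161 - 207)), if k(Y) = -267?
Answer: 150950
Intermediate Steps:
150683 - k(√(-161 - 207)) = 150683 - 1*(-267) = 150683 + 267 = 150950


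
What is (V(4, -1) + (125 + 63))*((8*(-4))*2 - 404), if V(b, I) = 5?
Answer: -90324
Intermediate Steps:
(V(4, -1) + (125 + 63))*((8*(-4))*2 - 404) = (5 + (125 + 63))*((8*(-4))*2 - 404) = (5 + 188)*(-32*2 - 404) = 193*(-64 - 404) = 193*(-468) = -90324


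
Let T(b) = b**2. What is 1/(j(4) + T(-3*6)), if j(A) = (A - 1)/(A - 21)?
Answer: 17/5505 ≈ 0.0030881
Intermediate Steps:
j(A) = (-1 + A)/(-21 + A)
1/(j(4) + T(-3*6)) = 1/((-1 + 4)/(-21 + 4) + (-3*6)**2) = 1/(3/(-17) + (-18)**2) = 1/(-1/17*3 + 324) = 1/(-3/17 + 324) = 1/(5505/17) = 17/5505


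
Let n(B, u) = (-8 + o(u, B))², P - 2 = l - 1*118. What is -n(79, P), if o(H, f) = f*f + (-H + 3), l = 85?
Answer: -39275289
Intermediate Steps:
o(H, f) = 3 + f² - H (o(H, f) = f² + (3 - H) = 3 + f² - H)
P = -31 (P = 2 + (85 - 1*118) = 2 + (85 - 118) = 2 - 33 = -31)
n(B, u) = (-5 + B² - u)² (n(B, u) = (-8 + (3 + B² - u))² = (-5 + B² - u)²)
-n(79, P) = -(5 - 31 - 1*79²)² = -(5 - 31 - 1*6241)² = -(5 - 31 - 6241)² = -1*(-6267)² = -1*39275289 = -39275289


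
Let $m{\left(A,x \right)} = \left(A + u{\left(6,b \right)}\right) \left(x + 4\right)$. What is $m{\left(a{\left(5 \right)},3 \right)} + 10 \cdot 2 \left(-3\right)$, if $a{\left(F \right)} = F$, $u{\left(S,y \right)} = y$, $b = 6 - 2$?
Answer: $3$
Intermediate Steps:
$b = 4$ ($b = 6 - 2 = 4$)
$m{\left(A,x \right)} = \left(4 + A\right) \left(4 + x\right)$ ($m{\left(A,x \right)} = \left(A + 4\right) \left(x + 4\right) = \left(4 + A\right) \left(4 + x\right)$)
$m{\left(a{\left(5 \right)},3 \right)} + 10 \cdot 2 \left(-3\right) = \left(16 + 4 \cdot 5 + 4 \cdot 3 + 5 \cdot 3\right) + 10 \cdot 2 \left(-3\right) = \left(16 + 20 + 12 + 15\right) + 10 \left(-6\right) = 63 - 60 = 3$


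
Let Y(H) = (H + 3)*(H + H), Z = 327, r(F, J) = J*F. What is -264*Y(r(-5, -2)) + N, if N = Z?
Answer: -68313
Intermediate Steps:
r(F, J) = F*J
N = 327
Y(H) = 2*H*(3 + H) (Y(H) = (3 + H)*(2*H) = 2*H*(3 + H))
-264*Y(r(-5, -2)) + N = -528*(-5*(-2))*(3 - 5*(-2)) + 327 = -528*10*(3 + 10) + 327 = -528*10*13 + 327 = -264*260 + 327 = -68640 + 327 = -68313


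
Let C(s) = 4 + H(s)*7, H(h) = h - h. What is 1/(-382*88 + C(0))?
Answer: -1/33612 ≈ -2.9751e-5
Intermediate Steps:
H(h) = 0
C(s) = 4 (C(s) = 4 + 0*7 = 4 + 0 = 4)
1/(-382*88 + C(0)) = 1/(-382*88 + 4) = 1/(-33616 + 4) = 1/(-33612) = -1/33612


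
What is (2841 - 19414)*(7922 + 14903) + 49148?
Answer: -378229577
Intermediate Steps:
(2841 - 19414)*(7922 + 14903) + 49148 = -16573*22825 + 49148 = -378278725 + 49148 = -378229577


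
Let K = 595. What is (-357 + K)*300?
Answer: 71400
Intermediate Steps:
(-357 + K)*300 = (-357 + 595)*300 = 238*300 = 71400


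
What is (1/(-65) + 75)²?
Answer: 23755876/4225 ≈ 5622.7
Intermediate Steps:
(1/(-65) + 75)² = (-1/65 + 75)² = (4874/65)² = 23755876/4225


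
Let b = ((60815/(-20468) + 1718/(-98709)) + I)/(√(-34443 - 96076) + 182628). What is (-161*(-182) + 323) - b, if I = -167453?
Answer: 166363918359795283284330/5615485887135795853 - 338324028998695*I*√130519/67385830645629550236 ≈ 29626.0 - 0.0018138*I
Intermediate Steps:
b = -338324028998695/(2020375812*(182628 + I*√130519)) (b = ((60815/(-20468) + 1718/(-98709)) - 167453)/(√(-34443 - 96076) + 182628) = ((60815*(-1/20468) + 1718*(-1/98709)) - 167453)/(√(-130519) + 182628) = ((-60815/20468 - 1718/98709) - 167453)/(I*√130519 + 182628) = (-6038151859/2020375812 - 167453)/(182628 + I*√130519) = -338324028998695/(2020375812*(182628 + I*√130519)) ≈ -0.91692 + 0.0018138*I)
(-161*(-182) + 323) - b = (-161*(-182) + 323) - (-5148953397331139205/5615485887135795853 + 338324028998695*I*√130519/67385830645629550236) = (29302 + 323) + (5148953397331139205/5615485887135795853 - 338324028998695*I*√130519/67385830645629550236) = 29625 + (5148953397331139205/5615485887135795853 - 338324028998695*I*√130519/67385830645629550236) = 166363918359795283284330/5615485887135795853 - 338324028998695*I*√130519/67385830645629550236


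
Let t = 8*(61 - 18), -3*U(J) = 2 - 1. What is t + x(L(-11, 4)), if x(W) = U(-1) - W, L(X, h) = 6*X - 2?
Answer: 1235/3 ≈ 411.67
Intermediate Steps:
U(J) = -⅓ (U(J) = -(2 - 1)/3 = -⅓*1 = -⅓)
L(X, h) = -2 + 6*X
t = 344 (t = 8*43 = 344)
x(W) = -⅓ - W
t + x(L(-11, 4)) = 344 + (-⅓ - (-2 + 6*(-11))) = 344 + (-⅓ - (-2 - 66)) = 344 + (-⅓ - 1*(-68)) = 344 + (-⅓ + 68) = 344 + 203/3 = 1235/3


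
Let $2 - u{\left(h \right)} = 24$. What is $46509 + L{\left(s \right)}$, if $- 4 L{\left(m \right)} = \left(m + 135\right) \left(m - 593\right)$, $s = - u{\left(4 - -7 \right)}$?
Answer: $\frac{275683}{4} \approx 68921.0$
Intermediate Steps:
$u{\left(h \right)} = -22$ ($u{\left(h \right)} = 2 - 24 = -22$)
$s = 22$ ($s = \left(-1\right) \left(-22\right) = 22$)
$L{\left(m \right)} = - \frac{\left(-593 + m\right) \left(135 + m\right)}{4}$ ($L{\left(m \right)} = - \frac{\left(m + 135\right) \left(m - 593\right)}{4} = - \frac{\left(135 + m\right) \left(-593 + m\right)}{4} = - \frac{\left(-593 + m\right) \left(135 + m\right)}{4}$)
$46509 + L{\left(s \right)} = 46509 + \left(\frac{80055}{4} - \frac{22^{2}}{4} + \frac{229}{2} \cdot 22\right) = 46509 + \left(\frac{80055}{4} - 121 + 2519\right) = 46509 + \frac{89647}{4} = \frac{275683}{4}$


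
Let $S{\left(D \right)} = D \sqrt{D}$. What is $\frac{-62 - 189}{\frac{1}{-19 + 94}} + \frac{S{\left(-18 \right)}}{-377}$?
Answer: $-18825 + \frac{54 i \sqrt{2}}{377} \approx -18825.0 + 0.20257 i$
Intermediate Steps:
$S{\left(D \right)} = D^{\frac{3}{2}}$
$\frac{-62 - 189}{\frac{1}{-19 + 94}} + \frac{S{\left(-18 \right)}}{-377} = \frac{-62 - 189}{\frac{1}{-19 + 94}} + \frac{\left(-18\right)^{\frac{3}{2}}}{-377} = \frac{-62 - 189}{\frac{1}{75}} + - 54 i \sqrt{2} \left(- \frac{1}{377}\right) = - 251 \frac{1}{\frac{1}{75}} + \frac{54 i \sqrt{2}}{377} = \left(-251\right) 75 + \frac{54 i \sqrt{2}}{377} = -18825 + \frac{54 i \sqrt{2}}{377}$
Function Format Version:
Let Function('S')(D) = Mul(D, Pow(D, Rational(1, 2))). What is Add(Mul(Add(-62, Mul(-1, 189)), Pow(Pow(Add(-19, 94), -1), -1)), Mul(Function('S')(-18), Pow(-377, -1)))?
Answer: Add(-18825, Mul(Rational(54, 377), I, Pow(2, Rational(1, 2)))) ≈ Add(-18825., Mul(0.20257, I))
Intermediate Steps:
Function('S')(D) = Pow(D, Rational(3, 2))
Add(Mul(Add(-62, Mul(-1, 189)), Pow(Pow(Add(-19, 94), -1), -1)), Mul(Function('S')(-18), Pow(-377, -1))) = Add(Mul(Add(-62, Mul(-1, 189)), Pow(Pow(Add(-19, 94), -1), -1)), Mul(Pow(-18, Rational(3, 2)), Pow(-377, -1))) = Add(Mul(Add(-62, -189), Pow(Pow(75, -1), -1)), Mul(Mul(-54, I, Pow(2, Rational(1, 2))), Rational(-1, 377))) = Add(Mul(-251, Pow(Rational(1, 75), -1)), Mul(Rational(54, 377), I, Pow(2, Rational(1, 2)))) = Add(Mul(-251, 75), Mul(Rational(54, 377), I, Pow(2, Rational(1, 2)))) = Add(-18825, Mul(Rational(54, 377), I, Pow(2, Rational(1, 2))))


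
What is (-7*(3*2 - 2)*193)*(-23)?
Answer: 124292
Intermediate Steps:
(-7*(3*2 - 2)*193)*(-23) = (-7*(6 - 2)*193)*(-23) = (-7*4*193)*(-23) = -28*193*(-23) = -5404*(-23) = 124292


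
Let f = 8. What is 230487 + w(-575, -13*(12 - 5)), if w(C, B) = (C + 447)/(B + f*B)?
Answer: 188768981/819 ≈ 2.3049e+5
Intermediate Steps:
w(C, B) = (447 + C)/(9*B) (w(C, B) = (C + 447)/(B + 8*B) = (447 + C)/((9*B)) = (447 + C)*(1/(9*B)) = (447 + C)/(9*B))
230487 + w(-575, -13*(12 - 5)) = 230487 + (447 - 575)/(9*((-13*(12 - 5)))) = 230487 + (⅑)*(-128)/(-13*7) = 230487 + (⅑)*(-128)/(-91) = 230487 + (⅑)*(-1/91)*(-128) = 230487 + 128/819 = 188768981/819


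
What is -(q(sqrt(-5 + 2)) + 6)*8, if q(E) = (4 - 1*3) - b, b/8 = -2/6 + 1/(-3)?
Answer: -296/3 ≈ -98.667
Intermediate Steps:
b = -16/3 (b = 8*(-2/6 + 1/(-3)) = 8*(-2*1/6 + 1*(-1/3)) = 8*(-1/3 - 1/3) = 8*(-2/3) = -16/3 ≈ -5.3333)
q(E) = 19/3 (q(E) = (4 - 1*3) - 1*(-16/3) = (4 - 3) + 16/3 = 1 + 16/3 = 19/3)
-(q(sqrt(-5 + 2)) + 6)*8 = -(19/3 + 6)*8 = -37*8/3 = -1*296/3 = -296/3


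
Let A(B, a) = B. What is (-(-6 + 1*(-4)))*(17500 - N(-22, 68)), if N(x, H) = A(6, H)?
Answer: 174940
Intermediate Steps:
N(x, H) = 6
(-(-6 + 1*(-4)))*(17500 - N(-22, 68)) = (-(-6 + 1*(-4)))*(17500 - 1*6) = (-(-6 - 4))*(17500 - 6) = -1*(-10)*17494 = 10*17494 = 174940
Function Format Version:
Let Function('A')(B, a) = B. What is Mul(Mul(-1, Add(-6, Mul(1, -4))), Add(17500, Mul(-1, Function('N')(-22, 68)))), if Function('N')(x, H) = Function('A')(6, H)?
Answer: 174940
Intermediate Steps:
Function('N')(x, H) = 6
Mul(Mul(-1, Add(-6, Mul(1, -4))), Add(17500, Mul(-1, Function('N')(-22, 68)))) = Mul(Mul(-1, Add(-6, Mul(1, -4))), Add(17500, Mul(-1, 6))) = Mul(Mul(-1, Add(-6, -4)), Add(17500, -6)) = Mul(Mul(-1, -10), 17494) = Mul(10, 17494) = 174940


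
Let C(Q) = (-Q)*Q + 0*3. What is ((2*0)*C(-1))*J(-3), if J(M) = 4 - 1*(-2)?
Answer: 0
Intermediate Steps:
C(Q) = -Q² (C(Q) = -Q² + 0 = -Q²)
J(M) = 6 (J(M) = 4 + 2 = 6)
((2*0)*C(-1))*J(-3) = ((2*0)*(-1*(-1)²))*6 = (0*(-1*1))*6 = (0*(-1))*6 = 0*6 = 0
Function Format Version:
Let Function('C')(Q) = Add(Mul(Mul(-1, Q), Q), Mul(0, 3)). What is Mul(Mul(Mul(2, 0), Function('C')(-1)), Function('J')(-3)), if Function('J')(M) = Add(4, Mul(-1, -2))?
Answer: 0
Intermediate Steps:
Function('C')(Q) = Mul(-1, Pow(Q, 2)) (Function('C')(Q) = Add(Mul(-1, Pow(Q, 2)), 0) = Mul(-1, Pow(Q, 2)))
Function('J')(M) = 6 (Function('J')(M) = Add(4, 2) = 6)
Mul(Mul(Mul(2, 0), Function('C')(-1)), Function('J')(-3)) = Mul(Mul(Mul(2, 0), Mul(-1, Pow(-1, 2))), 6) = Mul(Mul(0, Mul(-1, 1)), 6) = Mul(Mul(0, -1), 6) = Mul(0, 6) = 0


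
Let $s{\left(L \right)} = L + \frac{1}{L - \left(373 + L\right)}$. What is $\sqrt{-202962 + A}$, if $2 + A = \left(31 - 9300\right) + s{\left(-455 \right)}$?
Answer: $\frac{5 i \sqrt{1183642765}}{373} \approx 461.18 i$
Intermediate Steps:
$s{\left(L \right)} = - \frac{1}{373} + L$ ($s{\left(L \right)} = L + \frac{1}{-373} = L - \frac{1}{373} = - \frac{1}{373} + L$)
$A = - \frac{3627799}{373}$ ($A = -2 + \left(\left(31 - 9300\right) - \frac{169716}{373}\right) = -2 - \frac{3627053}{373} = - \frac{3627799}{373} \approx -9726.0$)
$\sqrt{-202962 + A} = \sqrt{-202962 - \frac{3627799}{373}} = \sqrt{- \frac{79332625}{373}} = \frac{5 i \sqrt{1183642765}}{373}$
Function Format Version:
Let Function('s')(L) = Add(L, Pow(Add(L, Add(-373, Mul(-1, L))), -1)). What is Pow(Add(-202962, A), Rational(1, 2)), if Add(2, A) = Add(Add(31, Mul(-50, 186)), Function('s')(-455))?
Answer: Mul(Rational(5, 373), I, Pow(1183642765, Rational(1, 2))) ≈ Mul(461.18, I)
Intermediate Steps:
Function('s')(L) = Add(Rational(-1, 373), L) (Function('s')(L) = Add(L, Pow(-373, -1)) = Add(L, Rational(-1, 373)) = Add(Rational(-1, 373), L))
A = Rational(-3627799, 373) (A = Add(-2, Add(Add(31, Mul(-50, 186)), Add(Rational(-1, 373), -455))) = Add(-2, Add(Add(31, -9300), Rational(-169716, 373))) = Add(-2, Add(-9269, Rational(-169716, 373))) = Add(-2, Rational(-3627053, 373)) = Rational(-3627799, 373) ≈ -9726.0)
Pow(Add(-202962, A), Rational(1, 2)) = Pow(Add(-202962, Rational(-3627799, 373)), Rational(1, 2)) = Pow(Rational(-79332625, 373), Rational(1, 2)) = Mul(Rational(5, 373), I, Pow(1183642765, Rational(1, 2)))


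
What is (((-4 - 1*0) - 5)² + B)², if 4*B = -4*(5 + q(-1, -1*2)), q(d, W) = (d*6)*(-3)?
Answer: 3364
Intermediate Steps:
q(d, W) = -18*d (q(d, W) = (6*d)*(-3) = -18*d)
B = -23 (B = (-4*(5 - 18*(-1)))/4 = (-4*(5 + 18))/4 = (-4*23)/4 = (¼)*(-92) = -23)
(((-4 - 1*0) - 5)² + B)² = (((-4 - 1*0) - 5)² - 23)² = (((-4 + 0) - 5)² - 23)² = ((-4 - 5)² - 23)² = ((-9)² - 23)² = (81 - 23)² = 58² = 3364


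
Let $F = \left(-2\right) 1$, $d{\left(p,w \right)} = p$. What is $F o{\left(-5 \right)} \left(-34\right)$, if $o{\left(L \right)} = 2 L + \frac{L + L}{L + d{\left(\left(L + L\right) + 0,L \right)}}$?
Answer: $- \frac{1904}{3} \approx -634.67$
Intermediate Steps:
$F = -2$
$o{\left(L \right)} = \frac{2}{3} + 2 L$ ($o{\left(L \right)} = 2 L + \frac{L + L}{L + \left(\left(L + L\right) + 0\right)} = 2 L + \frac{2 L}{L + \left(2 L + 0\right)} = 2 L + \frac{2 L}{L + 2 L} = 2 L + \frac{2 L}{3 L} = 2 L + 2 L \frac{1}{3 L} = 2 L + \frac{2}{3} = \frac{2}{3} + 2 L$)
$F o{\left(-5 \right)} \left(-34\right) = - 2 \left(\frac{2}{3} + 2 \left(-5\right)\right) \left(-34\right) = - 2 \left(\frac{2}{3} - 10\right) \left(-34\right) = \left(-2\right) \left(- \frac{28}{3}\right) \left(-34\right) = \frac{56}{3} \left(-34\right) = - \frac{1904}{3}$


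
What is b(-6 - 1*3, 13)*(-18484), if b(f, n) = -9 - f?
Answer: 0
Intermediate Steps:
b(-6 - 1*3, 13)*(-18484) = (-9 - (-6 - 1*3))*(-18484) = (-9 - (-6 - 3))*(-18484) = (-9 - 1*(-9))*(-18484) = (-9 + 9)*(-18484) = 0*(-18484) = 0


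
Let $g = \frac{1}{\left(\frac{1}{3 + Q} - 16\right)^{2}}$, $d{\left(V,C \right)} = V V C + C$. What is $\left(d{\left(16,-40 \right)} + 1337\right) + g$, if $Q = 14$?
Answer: $- \frac{656782574}{73441} \approx -8943.0$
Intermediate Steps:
$d{\left(V,C \right)} = C + C V^{2}$ ($d{\left(V,C \right)} = V^{2} C + C = C V^{2} + C = C + C V^{2}$)
$g = \frac{289}{73441}$ ($g = \frac{1}{\left(\frac{1}{3 + 14} - 16\right)^{2}} = \frac{1}{\left(\frac{1}{17} - 16\right)^{2}} = \frac{1}{\left(- \frac{271}{17}\right)^{2}} = \frac{1}{\frac{73441}{289}} = \frac{289}{73441} \approx 0.0039351$)
$\left(d{\left(16,-40 \right)} + 1337\right) + g = \left(- 40 \left(1 + 16^{2}\right) + 1337\right) + \frac{289}{73441} = \left(- 40 \left(1 + 256\right) + 1337\right) + \frac{289}{73441} = \left(\left(-40\right) 257 + 1337\right) + \frac{289}{73441} = \left(-10280 + 1337\right) + \frac{289}{73441} = -8943 + \frac{289}{73441} = - \frac{656782574}{73441}$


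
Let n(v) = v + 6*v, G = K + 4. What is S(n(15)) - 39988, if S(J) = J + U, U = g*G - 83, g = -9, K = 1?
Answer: -40011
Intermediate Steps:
G = 5 (G = 1 + 4 = 5)
U = -128 (U = -9*5 - 83 = -45 - 83 = -128)
n(v) = 7*v
S(J) = -128 + J (S(J) = J - 128 = -128 + J)
S(n(15)) - 39988 = (-128 + 7*15) - 39988 = (-128 + 105) - 39988 = -23 - 39988 = -40011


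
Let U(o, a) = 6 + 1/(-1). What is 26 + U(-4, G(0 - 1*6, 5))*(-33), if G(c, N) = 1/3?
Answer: -139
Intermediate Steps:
G(c, N) = ⅓
U(o, a) = 5 (U(o, a) = 6 - 1 = 5)
26 + U(-4, G(0 - 1*6, 5))*(-33) = 26 + 5*(-33) = 26 - 165 = -139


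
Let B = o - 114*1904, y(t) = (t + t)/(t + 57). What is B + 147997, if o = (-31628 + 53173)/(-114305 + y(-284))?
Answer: -1791855767068/25946667 ≈ -69059.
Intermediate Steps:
y(t) = 2*t/(57 + t) (y(t) = (2*t)/(57 + t) = 2*t/(57 + t))
o = -4890715/25946667 (o = (-31628 + 53173)/(-114305 + 2*(-284)/(57 - 284)) = 21545/(-114305 + 2*(-284)/(-227)) = 21545/(-114305 + 2*(-284)*(-1/227)) = 21545/(-114305 + 568/227) = 21545/(-25946667/227) = 21545*(-227/25946667) = -4890715/25946667 ≈ -0.18849)
B = -5631884643067/25946667 (B = -4890715/25946667 - 114*1904 = -4890715/25946667 - 1*217056 = -4890715/25946667 - 217056 = -5631884643067/25946667 ≈ -2.1706e+5)
B + 147997 = -5631884643067/25946667 + 147997 = -1791855767068/25946667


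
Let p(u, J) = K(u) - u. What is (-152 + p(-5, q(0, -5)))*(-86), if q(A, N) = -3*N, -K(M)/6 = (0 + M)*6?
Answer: -2838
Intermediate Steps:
K(M) = -36*M (K(M) = -6*(0 + M)*6 = -6*M*6 = -36*M)
p(u, J) = -37*u (p(u, J) = -36*u - u = -37*u)
(-152 + p(-5, q(0, -5)))*(-86) = (-152 - 37*(-5))*(-86) = (-152 + 185)*(-86) = 33*(-86) = -2838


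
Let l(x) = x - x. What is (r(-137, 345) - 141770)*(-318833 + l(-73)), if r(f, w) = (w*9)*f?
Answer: 180827730115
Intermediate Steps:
r(f, w) = 9*f*w (r(f, w) = (9*w)*f = 9*f*w)
l(x) = 0
(r(-137, 345) - 141770)*(-318833 + l(-73)) = (9*(-137)*345 - 141770)*(-318833 + 0) = (-425385 - 141770)*(-318833) = -567155*(-318833) = 180827730115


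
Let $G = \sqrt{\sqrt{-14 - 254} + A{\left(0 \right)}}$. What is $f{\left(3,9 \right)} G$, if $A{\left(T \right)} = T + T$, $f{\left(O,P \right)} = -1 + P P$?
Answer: $80 \sqrt[4]{67} \left(1 + i\right) \approx 228.88 + 228.88 i$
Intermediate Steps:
$f{\left(O,P \right)} = -1 + P^{2}$
$A{\left(T \right)} = 2 T$
$G = \sqrt{2} \sqrt[4]{67} \sqrt{i}$ ($G = \sqrt{\sqrt{-14 - 254} + 2 \cdot 0} = \sqrt{\sqrt{-268} + 0} = \sqrt{2 i \sqrt{67} + 0} = \sqrt{2 i \sqrt{67}} = \sqrt{2} \sqrt[4]{67} \sqrt{i} \approx 2.861 + 2.861 i$)
$f{\left(3,9 \right)} G = \left(-1 + 9^{2}\right) \sqrt[4]{67} \left(1 + i\right) = \left(-1 + 81\right) \sqrt[4]{67} \left(1 + i\right) = 80 \sqrt[4]{67} \left(1 + i\right)$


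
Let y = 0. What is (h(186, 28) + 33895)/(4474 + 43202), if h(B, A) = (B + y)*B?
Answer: 68491/47676 ≈ 1.4366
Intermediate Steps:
h(B, A) = B² (h(B, A) = (B + 0)*B = B*B = B²)
(h(186, 28) + 33895)/(4474 + 43202) = (186² + 33895)/(4474 + 43202) = (34596 + 33895)/47676 = 68491*(1/47676) = 68491/47676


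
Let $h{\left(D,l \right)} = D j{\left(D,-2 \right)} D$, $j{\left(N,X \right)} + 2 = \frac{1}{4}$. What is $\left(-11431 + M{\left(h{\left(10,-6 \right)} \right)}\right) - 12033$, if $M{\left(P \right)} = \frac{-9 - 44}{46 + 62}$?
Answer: $- \frac{2534165}{108} \approx -23465.0$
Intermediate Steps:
$j{\left(N,X \right)} = - \frac{7}{4}$ ($j{\left(N,X \right)} = -2 + \frac{1}{4} = - \frac{7}{4}$)
$h{\left(D,l \right)} = - \frac{7 D^{2}}{4}$ ($h{\left(D,l \right)} = D \left(- \frac{7}{4}\right) D = - \frac{7 D}{4} D = - \frac{7 D^{2}}{4}$)
$M{\left(P \right)} = - \frac{53}{108}$
$\left(-11431 + M{\left(h{\left(10,-6 \right)} \right)}\right) - 12033 = \left(-11431 - \frac{53}{108}\right) - 12033 = - \frac{1234601}{108} - 12033 = - \frac{2534165}{108}$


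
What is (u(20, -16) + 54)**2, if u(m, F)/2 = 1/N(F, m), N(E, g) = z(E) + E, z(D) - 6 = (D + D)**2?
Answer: 749609641/257049 ≈ 2916.2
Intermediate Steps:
z(D) = 6 + 4*D**2 (z(D) = 6 + (D + D)**2 = 6 + (2*D)**2 = 6 + 4*D**2)
N(E, g) = 6 + E + 4*E**2 (N(E, g) = (6 + 4*E**2) + E = 6 + E + 4*E**2)
u(m, F) = 2/(6 + F + 4*F**2)
(u(20, -16) + 54)**2 = (2/(6 - 16 + 4*(-16)**2) + 54)**2 = (2/(6 - 16 + 4*256) + 54)**2 = (2/(6 - 16 + 1024) + 54)**2 = (2/1014 + 54)**2 = (2*(1/1014) + 54)**2 = (1/507 + 54)**2 = (27379/507)**2 = 749609641/257049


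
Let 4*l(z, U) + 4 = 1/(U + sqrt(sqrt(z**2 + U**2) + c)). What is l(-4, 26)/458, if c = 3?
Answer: -895725/414249092 - 673*sqrt(3 + 2*sqrt(173))/828498184 + 13*sqrt(173)/207124546 - sqrt(173)*sqrt(3 + 2*sqrt(173))/414249092 ≈ -0.0021660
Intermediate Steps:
l(z, U) = -1 + 1/(4*(U + sqrt(3 + sqrt(U**2 + z**2)))) (l(z, U) = -1 + 1/(4*(U + sqrt(sqrt(z**2 + U**2) + 3))) = -1 + 1/(4*(U + sqrt(sqrt(U**2 + z**2) + 3))) = -1 + 1/(4*(U + sqrt(3 + sqrt(U**2 + z**2)))))
l(-4, 26)/458 = ((1/4 - 1*26 - sqrt(3 + sqrt(26**2 + (-4)**2)))/(26 + sqrt(3 + sqrt(26**2 + (-4)**2))))/458 = ((1/4 - 26 - sqrt(3 + sqrt(676 + 16)))/(26 + sqrt(3 + sqrt(676 + 16))))*(1/458) = ((1/4 - 26 - sqrt(3 + sqrt(692)))/(26 + sqrt(3 + sqrt(692))))*(1/458) = ((1/4 - 26 - sqrt(3 + 2*sqrt(173)))/(26 + sqrt(3 + 2*sqrt(173))))*(1/458) = ((-103/4 - sqrt(3 + 2*sqrt(173)))/(26 + sqrt(3 + 2*sqrt(173))))*(1/458) = (-103/4 - sqrt(3 + 2*sqrt(173)))/(458*(26 + sqrt(3 + 2*sqrt(173))))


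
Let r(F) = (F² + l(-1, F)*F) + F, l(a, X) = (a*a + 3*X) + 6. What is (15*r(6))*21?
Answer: 60480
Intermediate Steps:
l(a, X) = 6 + a² + 3*X (l(a, X) = (a² + 3*X) + 6 = 6 + a² + 3*X)
r(F) = F + F² + F*(7 + 3*F) (r(F) = (F² + (6 + (-1)² + 3*F)*F) + F = (F² + (6 + 1 + 3*F)*F) + F = (F² + (7 + 3*F)*F) + F = (F² + F*(7 + 3*F)) + F = F + F² + F*(7 + 3*F))
(15*r(6))*21 = (15*(4*6*(2 + 6)))*21 = (15*(4*6*8))*21 = (15*192)*21 = 2880*21 = 60480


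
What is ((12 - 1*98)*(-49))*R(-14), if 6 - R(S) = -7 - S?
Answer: -4214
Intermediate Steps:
R(S) = 13 + S (R(S) = 6 - (-7 - S) = 6 + (7 + S) = 13 + S)
((12 - 1*98)*(-49))*R(-14) = ((12 - 1*98)*(-49))*(13 - 14) = ((12 - 98)*(-49))*(-1) = -86*(-49)*(-1) = 4214*(-1) = -4214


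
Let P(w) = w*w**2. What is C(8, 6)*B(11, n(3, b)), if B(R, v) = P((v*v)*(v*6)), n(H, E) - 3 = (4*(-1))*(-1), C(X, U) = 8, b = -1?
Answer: 69731032896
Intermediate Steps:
n(H, E) = 7 (n(H, E) = 3 + (4*(-1))*(-1) = 3 - 4*(-1) = 3 + 4 = 7)
P(w) = w**3
B(R, v) = 216*v**9 (B(R, v) = ((v*v)*(v*6))**3 = (v**2*(6*v))**3 = (6*v**3)**3 = 216*v**9)
C(8, 6)*B(11, n(3, b)) = 8*(216*7**9) = 8*(216*40353607) = 8*8716379112 = 69731032896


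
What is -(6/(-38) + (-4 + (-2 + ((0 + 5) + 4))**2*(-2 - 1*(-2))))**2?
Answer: -6241/361 ≈ -17.288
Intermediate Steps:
-(6/(-38) + (-4 + (-2 + ((0 + 5) + 4))**2*(-2 - 1*(-2))))**2 = -(6*(-1/38) + (-4 + (-2 + (5 + 4))**2*(-2 + 2)))**2 = -(-3/19 + (-4 + (-2 + 9)**2*0))**2 = -(-3/19 + (-4 + 7**2*0))**2 = -(-3/19 + (-4 + 49*0))**2 = -(-3/19 + (-4 + 0))**2 = -(-3/19 - 4)**2 = -(-79/19)**2 = -1*6241/361 = -6241/361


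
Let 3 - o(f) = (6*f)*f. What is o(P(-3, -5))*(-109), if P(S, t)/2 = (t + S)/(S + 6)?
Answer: 54827/3 ≈ 18276.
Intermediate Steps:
P(S, t) = 2*(S + t)/(6 + S) (P(S, t) = 2*((t + S)/(S + 6)) = 2*((S + t)/(6 + S)) = 2*(S + t)/(6 + S))
o(f) = 3 - 6*f**2 (o(f) = 3 - 6*f*f = 3 - 6*f**2)
o(P(-3, -5))*(-109) = (3 - 6*4*(-3 - 5)**2/(6 - 3)**2)*(-109) = (3 - 6*(2*(-8)/3)**2)*(-109) = (3 - 6*(2*(1/3)*(-8))**2)*(-109) = (3 - 6*(-16/3)**2)*(-109) = (3 - 6*256/9)*(-109) = (3 - 512/3)*(-109) = -503/3*(-109) = 54827/3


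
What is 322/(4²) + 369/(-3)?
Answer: -823/8 ≈ -102.88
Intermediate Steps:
322/(4²) + 369/(-3) = 322/16 + 369*(-⅓) = 322*(1/16) - 123 = 161/8 - 123 = -823/8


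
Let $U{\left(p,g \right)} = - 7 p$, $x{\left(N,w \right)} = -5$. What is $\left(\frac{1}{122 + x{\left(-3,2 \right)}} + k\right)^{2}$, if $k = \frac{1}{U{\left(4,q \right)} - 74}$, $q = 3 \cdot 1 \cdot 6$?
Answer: $\frac{25}{15824484} \approx 1.5798 \cdot 10^{-6}$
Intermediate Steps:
$q = 18$ ($q = 3 \cdot 6 = 18$)
$k = - \frac{1}{102}$ ($k = \frac{1}{\left(-7\right) 4 - 74} = \frac{1}{-28 - 74} = \frac{1}{-102} = - \frac{1}{102} \approx -0.0098039$)
$\left(\frac{1}{122 + x{\left(-3,2 \right)}} + k\right)^{2} = \left(\frac{1}{122 - 5} - \frac{1}{102}\right)^{2} = \left(\frac{1}{117} - \frac{1}{102}\right)^{2} = \left(- \frac{5}{3978}\right)^{2} = \frac{25}{15824484}$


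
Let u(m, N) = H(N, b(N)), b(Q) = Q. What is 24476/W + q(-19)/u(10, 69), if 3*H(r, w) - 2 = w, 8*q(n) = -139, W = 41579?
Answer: -3436075/23616872 ≈ -0.14549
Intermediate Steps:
q(n) = -139/8 (q(n) = (1/8)*(-139) = -139/8)
H(r, w) = 2/3 + w/3
u(m, N) = 2/3 + N/3
24476/W + q(-19)/u(10, 69) = 24476/41579 - 139/(8*(2/3 + (1/3)*69)) = 24476*(1/41579) - 139/(8*(2/3 + 23)) = 24476/41579 - 139/(8*71/3) = 24476/41579 - 139/8*3/71 = 24476/41579 - 417/568 = -3436075/23616872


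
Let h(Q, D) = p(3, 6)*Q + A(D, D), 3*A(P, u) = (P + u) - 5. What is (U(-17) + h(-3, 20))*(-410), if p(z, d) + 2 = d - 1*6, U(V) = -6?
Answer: -14350/3 ≈ -4783.3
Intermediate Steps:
A(P, u) = -5/3 + P/3 + u/3 (A(P, u) = ((P + u) - 5)/3 = (-5 + P + u)/3 = -5/3 + P/3 + u/3)
p(z, d) = -8 + d (p(z, d) = -2 + (d - 1*6) = -2 + (d - 6) = -2 + (-6 + d) = -8 + d)
h(Q, D) = -5/3 - 2*Q + 2*D/3 (h(Q, D) = (-8 + 6)*Q + (-5/3 + D/3 + D/3) = -2*Q + (-5/3 + 2*D/3) = -5/3 - 2*Q + 2*D/3)
(U(-17) + h(-3, 20))*(-410) = (-6 + (-5/3 - 2*(-3) + (⅔)*20))*(-410) = (-6 + (-5/3 + 6 + 40/3))*(-410) = (-6 + 53/3)*(-410) = (35/3)*(-410) = -14350/3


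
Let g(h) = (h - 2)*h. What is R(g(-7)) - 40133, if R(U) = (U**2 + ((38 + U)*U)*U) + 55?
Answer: 364760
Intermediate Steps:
g(h) = h*(-2 + h) (g(h) = (-2 + h)*h = h*(-2 + h))
R(U) = 55 + U**2 + U**2*(38 + U) (R(U) = (U**2 + (U*(38 + U))*U) + 55 = (U**2 + U**2*(38 + U)) + 55 = 55 + U**2 + U**2*(38 + U))
R(g(-7)) - 40133 = (55 + (-7*(-2 - 7))**3 + 39*(-7*(-2 - 7))**2) - 40133 = (55 + (-7*(-9))**3 + 39*(-7*(-9))**2) - 40133 = (55 + 63**3 + 39*63**2) - 40133 = (55 + 250047 + 39*3969) - 40133 = (55 + 250047 + 154791) - 40133 = 404893 - 40133 = 364760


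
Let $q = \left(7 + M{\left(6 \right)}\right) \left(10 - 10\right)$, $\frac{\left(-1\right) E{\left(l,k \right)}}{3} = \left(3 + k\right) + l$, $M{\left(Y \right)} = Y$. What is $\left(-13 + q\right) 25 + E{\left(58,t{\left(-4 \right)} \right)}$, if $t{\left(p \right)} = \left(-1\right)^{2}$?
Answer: $-511$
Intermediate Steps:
$t{\left(p \right)} = 1$
$E{\left(l,k \right)} = -9 - 3 k - 3 l$ ($E{\left(l,k \right)} = - 3 \left(\left(3 + k\right) + l\right) = - 3 \left(3 + k + l\right) = -9 - 3 k - 3 l$)
$q = 0$ ($q = \left(7 + 6\right) \left(10 - 10\right) = 13 \cdot 0 = 0$)
$\left(-13 + q\right) 25 + E{\left(58,t{\left(-4 \right)} \right)} = \left(-13 + 0\right) 25 - 186 = \left(-13\right) 25 - 186 = -325 - 186 = -511$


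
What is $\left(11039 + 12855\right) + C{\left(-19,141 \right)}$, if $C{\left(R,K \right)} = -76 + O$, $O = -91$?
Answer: $23727$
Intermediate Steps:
$C{\left(R,K \right)} = -167$ ($C{\left(R,K \right)} = -76 - 91 = -167$)
$\left(11039 + 12855\right) + C{\left(-19,141 \right)} = \left(11039 + 12855\right) - 167 = 23894 - 167 = 23727$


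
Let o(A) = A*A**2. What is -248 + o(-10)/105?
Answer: -5408/21 ≈ -257.52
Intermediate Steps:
o(A) = A**3
-248 + o(-10)/105 = -248 + (-10)**3/105 = -248 + (1/105)*(-1000) = -248 - 200/21 = -5408/21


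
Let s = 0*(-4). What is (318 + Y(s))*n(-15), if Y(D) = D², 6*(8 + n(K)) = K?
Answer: -3339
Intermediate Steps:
s = 0
n(K) = -8 + K/6
(318 + Y(s))*n(-15) = (318 + 0²)*(-8 + (⅙)*(-15)) = (318 + 0)*(-8 - 5/2) = 318*(-21/2) = -3339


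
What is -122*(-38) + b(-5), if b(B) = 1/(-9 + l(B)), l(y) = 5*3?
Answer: 27817/6 ≈ 4636.2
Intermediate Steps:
l(y) = 15
b(B) = ⅙ (b(B) = 1/(-9 + 15) = 1/6 = ⅙)
-122*(-38) + b(-5) = -122*(-38) + ⅙ = 4636 + ⅙ = 27817/6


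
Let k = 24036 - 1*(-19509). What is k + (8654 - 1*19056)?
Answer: 33143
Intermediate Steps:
k = 43545 (k = 24036 + 19509 = 43545)
k + (8654 - 1*19056) = 43545 + (8654 - 1*19056) = 43545 + (8654 - 19056) = 43545 - 10402 = 33143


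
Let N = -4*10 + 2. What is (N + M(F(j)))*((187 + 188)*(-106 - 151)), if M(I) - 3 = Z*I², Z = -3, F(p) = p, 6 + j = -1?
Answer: 17540250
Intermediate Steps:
j = -7 (j = -6 - 1 = -7)
N = -38 (N = -40 + 2 = -38)
M(I) = 3 - 3*I²
(N + M(F(j)))*((187 + 188)*(-106 - 151)) = (-38 + (3 - 3*(-7)²))*((187 + 188)*(-106 - 151)) = (-38 + (3 - 3*49))*(375*(-257)) = (-38 + (3 - 147))*(-96375) = (-38 - 144)*(-96375) = -182*(-96375) = 17540250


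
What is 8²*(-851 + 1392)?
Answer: 34624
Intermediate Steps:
8²*(-851 + 1392) = 64*541 = 34624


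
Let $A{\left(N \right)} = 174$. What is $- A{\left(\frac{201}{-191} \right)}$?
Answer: $-174$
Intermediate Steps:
$- A{\left(\frac{201}{-191} \right)} = \left(-1\right) 174 = -174$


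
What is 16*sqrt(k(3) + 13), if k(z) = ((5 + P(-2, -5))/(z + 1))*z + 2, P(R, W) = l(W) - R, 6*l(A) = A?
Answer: 4*sqrt(314) ≈ 70.880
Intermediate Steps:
l(A) = A/6
P(R, W) = -R + W/6 (P(R, W) = W/6 - R = -R + W/6)
k(z) = 2 + 37*z/(6*(1 + z)) (k(z) = ((5 + (-1*(-2) + (1/6)*(-5)))/(z + 1))*z + 2 = ((5 + (2 - 5/6))/(1 + z))*z + 2 = ((5 + 7/6)/(1 + z))*z + 2 = ((37/6)/(1 + z))*z + 2 = (37/(6*(1 + z)))*z + 2 = 37*z/(6*(1 + z)) + 2 = 2 + 37*z/(6*(1 + z)))
16*sqrt(k(3) + 13) = 16*sqrt((12 + 49*3)/(6*(1 + 3)) + 13) = 16*sqrt((1/6)*(12 + 147)/4 + 13) = 16*sqrt((1/6)*(1/4)*159 + 13) = 16*sqrt(53/8 + 13) = 16*sqrt(157/8) = 16*(sqrt(314)/4) = 4*sqrt(314)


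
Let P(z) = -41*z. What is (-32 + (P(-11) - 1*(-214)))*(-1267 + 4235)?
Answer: 1878744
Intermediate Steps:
(-32 + (P(-11) - 1*(-214)))*(-1267 + 4235) = (-32 + (-41*(-11) - 1*(-214)))*(-1267 + 4235) = (-32 + (451 + 214))*2968 = (-32 + 665)*2968 = 633*2968 = 1878744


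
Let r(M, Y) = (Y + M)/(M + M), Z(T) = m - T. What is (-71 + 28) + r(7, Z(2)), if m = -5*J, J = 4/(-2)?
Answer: -587/14 ≈ -41.929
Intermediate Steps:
J = -2 (J = 4*(-1/2) = -2)
m = 10 (m = -5*(-2) = 10)
Z(T) = 10 - T
r(M, Y) = (M + Y)/(2*M) (r(M, Y) = (M + Y)/((2*M)) = (M + Y)*(1/(2*M)) = (M + Y)/(2*M))
(-71 + 28) + r(7, Z(2)) = (-71 + 28) + (1/2)*(7 + (10 - 1*2))/7 = -43 + (1/2)*(1/7)*(7 + (10 - 2)) = -43 + (1/2)*(1/7)*(7 + 8) = -43 + (1/2)*(1/7)*15 = -43 + 15/14 = -587/14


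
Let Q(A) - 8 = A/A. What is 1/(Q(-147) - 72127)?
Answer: -1/72118 ≈ -1.3866e-5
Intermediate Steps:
Q(A) = 9 (Q(A) = 8 + A/A = 8 + 1 = 9)
1/(Q(-147) - 72127) = 1/(9 - 72127) = 1/(-72118) = -1/72118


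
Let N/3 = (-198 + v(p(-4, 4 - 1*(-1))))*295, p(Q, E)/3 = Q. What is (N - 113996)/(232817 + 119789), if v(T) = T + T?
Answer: -155233/176303 ≈ -0.88049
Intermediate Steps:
p(Q, E) = 3*Q
v(T) = 2*T
N = -196470 (N = 3*((-198 + 2*(3*(-4)))*295) = 3*((-198 + 2*(-12))*295) = 3*((-198 - 24)*295) = 3*(-222*295) = 3*(-65490) = -196470)
(N - 113996)/(232817 + 119789) = (-196470 - 113996)/(232817 + 119789) = -310466/352606 = -310466*1/352606 = -155233/176303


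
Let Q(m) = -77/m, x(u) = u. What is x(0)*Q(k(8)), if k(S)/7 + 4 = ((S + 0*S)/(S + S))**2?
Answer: 0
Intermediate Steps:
k(S) = -105/4 (k(S) = -28 + 7*((S + 0*S)/(S + S))**2 = -28 + 7*((S + 0)/((2*S)))**2 = -28 + 7*(S*(1/(2*S)))**2 = -28 + 7*(1/2)**2 = -28 + 7*(1/4) = -28 + 7/4 = -105/4)
x(0)*Q(k(8)) = 0*(-77/(-105/4)) = 0*(-77*(-4/105)) = 0*(44/15) = 0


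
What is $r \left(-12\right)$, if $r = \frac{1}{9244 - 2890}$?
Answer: $- \frac{2}{1059} \approx -0.0018886$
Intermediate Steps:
$r = \frac{1}{6354} \approx 0.00015738$
$r \left(-12\right) = \frac{1}{6354} \left(-12\right) = - \frac{2}{1059}$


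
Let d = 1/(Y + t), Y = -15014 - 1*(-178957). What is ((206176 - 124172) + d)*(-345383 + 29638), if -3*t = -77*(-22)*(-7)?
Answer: -13041641596384495/503687 ≈ -2.5892e+10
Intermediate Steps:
Y = 163943 (Y = -15014 + 178957 = 163943)
t = 11858/3 (t = -(-77*(-22))*(-7)/3 = -1694*(-7)/3 = -⅓*(-11858) = 11858/3 ≈ 3952.7)
d = 3/503687 (d = 1/(163943 + 11858/3) = 1/(503687/3) = 3/503687 ≈ 5.9561e-6)
((206176 - 124172) + d)*(-345383 + 29638) = ((206176 - 124172) + 3/503687)*(-345383 + 29638) = (82004 + 3/503687)*(-315745) = (41304348751/503687)*(-315745) = -13041641596384495/503687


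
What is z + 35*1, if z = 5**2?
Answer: 60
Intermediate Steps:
z = 25
z + 35*1 = 25 + 35*1 = 25 + 35 = 60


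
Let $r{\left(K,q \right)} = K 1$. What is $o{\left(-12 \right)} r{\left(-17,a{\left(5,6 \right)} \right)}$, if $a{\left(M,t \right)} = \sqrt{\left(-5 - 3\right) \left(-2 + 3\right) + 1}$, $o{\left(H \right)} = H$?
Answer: $204$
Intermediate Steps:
$a{\left(M,t \right)} = i \sqrt{7}$ ($a{\left(M,t \right)} = \sqrt{\left(-8\right) 1 + 1} = \sqrt{-8 + 1} = \sqrt{-7} = i \sqrt{7}$)
$r{\left(K,q \right)} = K$
$o{\left(-12 \right)} r{\left(-17,a{\left(5,6 \right)} \right)} = \left(-12\right) \left(-17\right) = 204$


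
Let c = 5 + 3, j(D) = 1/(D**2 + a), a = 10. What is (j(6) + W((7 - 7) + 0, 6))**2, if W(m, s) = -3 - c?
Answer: 255025/2116 ≈ 120.52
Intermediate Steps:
j(D) = 1/(10 + D**2) (j(D) = 1/(D**2 + 10) = 1/(10 + D**2))
c = 8
W(m, s) = -11 (W(m, s) = -3 - 1*8 = -3 - 8 = -11)
(j(6) + W((7 - 7) + 0, 6))**2 = (1/(10 + 6**2) - 11)**2 = (1/(10 + 36) - 11)**2 = (1/46 - 11)**2 = (-505/46)**2 = 255025/2116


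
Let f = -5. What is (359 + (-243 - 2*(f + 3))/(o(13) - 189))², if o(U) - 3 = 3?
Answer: 4347556096/33489 ≈ 1.2982e+5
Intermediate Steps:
o(U) = 6 (o(U) = 3 + 3 = 6)
(359 + (-243 - 2*(f + 3))/(o(13) - 189))² = (359 + (-243 - 2*(-5 + 3))/(6 - 189))² = (359 + (-243 - 2*(-2))/(-183))² = (359 + (-243 + 4)*(-1/183))² = (359 - 239*(-1/183))² = (359 + 239/183)² = (65936/183)² = 4347556096/33489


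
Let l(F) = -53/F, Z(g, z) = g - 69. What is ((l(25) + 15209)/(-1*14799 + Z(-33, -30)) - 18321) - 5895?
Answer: -3007148524/124175 ≈ -24217.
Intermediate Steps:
Z(g, z) = -69 + g
((l(25) + 15209)/(-1*14799 + Z(-33, -30)) - 18321) - 5895 = ((-53/25 + 15209)/(-1*14799 + (-69 - 33)) - 18321) - 5895 = ((-53*1/25 + 15209)/(-14799 - 102) - 18321) - 5895 = ((-53/25 + 15209)/(-14901) - 18321) - 5895 = ((380172/25)*(-1/14901) - 18321) - 5895 = (-126724/124175 - 18321) - 5895 = -2275136899/124175 - 5895 = -3007148524/124175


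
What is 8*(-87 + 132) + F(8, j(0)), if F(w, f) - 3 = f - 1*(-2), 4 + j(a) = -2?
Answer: 359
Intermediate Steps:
j(a) = -6 (j(a) = -4 - 2 = -6)
F(w, f) = 5 + f (F(w, f) = 3 + (f - 1*(-2)) = 3 + (f + 2) = 3 + (2 + f) = 5 + f)
8*(-87 + 132) + F(8, j(0)) = 8*(-87 + 132) + (5 - 6) = 8*45 - 1 = 360 - 1 = 359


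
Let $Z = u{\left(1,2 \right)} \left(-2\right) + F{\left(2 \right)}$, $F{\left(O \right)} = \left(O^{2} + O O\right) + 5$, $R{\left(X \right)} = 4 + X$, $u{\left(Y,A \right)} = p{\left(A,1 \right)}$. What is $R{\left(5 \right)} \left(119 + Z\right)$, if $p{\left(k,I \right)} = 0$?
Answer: $1188$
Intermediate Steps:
$u{\left(Y,A \right)} = 0$
$F{\left(O \right)} = 5 + 2 O^{2}$ ($F{\left(O \right)} = \left(O^{2} + O^{2}\right) + 5 = 2 O^{2} + 5 = 5 + 2 O^{2}$)
$Z = 13$ ($Z = 0 \left(-2\right) + \left(5 + 2 \cdot 2^{2}\right) = 0 + \left(5 + 2 \cdot 4\right) = 0 + \left(5 + 8\right) = 0 + 13 = 13$)
$R{\left(5 \right)} \left(119 + Z\right) = \left(4 + 5\right) \left(119 + 13\right) = 9 \cdot 132 = 1188$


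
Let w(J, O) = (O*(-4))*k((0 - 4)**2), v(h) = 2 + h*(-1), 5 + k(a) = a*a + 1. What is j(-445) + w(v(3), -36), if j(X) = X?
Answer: 35843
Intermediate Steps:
k(a) = -4 + a**2 (k(a) = -5 + (a*a + 1) = -5 + (a**2 + 1) = -5 + (1 + a**2) = -4 + a**2)
v(h) = 2 - h
w(J, O) = -1008*O (w(J, O) = (O*(-4))*(-4 + ((0 - 4)**2)**2) = (-4*O)*(-4 + ((-4)**2)**2) = (-4*O)*(-4 + 16**2) = (-4*O)*(-4 + 256) = -4*O*252 = -1008*O)
j(-445) + w(v(3), -36) = -445 - 1008*(-36) = -445 + 36288 = 35843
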